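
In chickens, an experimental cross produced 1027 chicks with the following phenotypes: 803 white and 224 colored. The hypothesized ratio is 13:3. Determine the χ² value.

The 13:3 ratio has 16 parts, so with N = 1027 the expected counts are:
  white: 1027 × 13/16 = 834.4375
  colored: 1027 × 3/16 = 192.5625
χ² = Σ (O − E)² / E
  white: (803 − 834.4375)² / 834.4375 = 1.1844
  colored: (224 − 192.5625)² / 192.5625 = 5.1324
χ² = 1.1844 + 5.1324 = 6.3168 ≈ 6.317

6.317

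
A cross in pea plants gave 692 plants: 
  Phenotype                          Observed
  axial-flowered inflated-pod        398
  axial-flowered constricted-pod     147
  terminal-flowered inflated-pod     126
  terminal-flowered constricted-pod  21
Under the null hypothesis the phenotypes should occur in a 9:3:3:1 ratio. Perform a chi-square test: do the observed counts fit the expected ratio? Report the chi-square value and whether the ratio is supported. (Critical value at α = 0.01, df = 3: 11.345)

14.045; not consistent

The 9:3:3:1 ratio has 16 parts, so with N = 692 the expected counts are:
  axial-flowered inflated-pod: 692 × 9/16 = 389.25
  axial-flowered constricted-pod: 692 × 3/16 = 129.75
  terminal-flowered inflated-pod: 692 × 3/16 = 129.75
  terminal-flowered constricted-pod: 692 × 1/16 = 43.25
χ² = Σ (O − E)² / E
  axial-flowered inflated-pod: (398 − 389.25)² / 389.25 = 0.1967
  axial-flowered constricted-pod: (147 − 129.75)² / 129.75 = 2.2934
  terminal-flowered inflated-pod: (126 − 129.75)² / 129.75 = 0.1084
  terminal-flowered constricted-pod: (21 − 43.25)² / 43.25 = 11.4465
χ² = 0.1967 + 2.2934 + 0.1084 + 11.4465 = 14.045
Degrees of freedom = 4 − 1 = 3; critical value at α = 0.01 is 11.345.
Since 14.045 > 11.345, we reject the null hypothesis — the data do not fit the 9:3:3:1 ratio.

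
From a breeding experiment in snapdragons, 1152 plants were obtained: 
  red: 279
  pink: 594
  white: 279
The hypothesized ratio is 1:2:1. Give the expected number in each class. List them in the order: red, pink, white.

288, 576, 288

Expected counts for N = 1152 under a 1:2:1 ratio (total parts = 4):
  red: 1152 × 1/4 = 288
  pink: 1152 × 2/4 = 576
  white: 1152 × 1/4 = 288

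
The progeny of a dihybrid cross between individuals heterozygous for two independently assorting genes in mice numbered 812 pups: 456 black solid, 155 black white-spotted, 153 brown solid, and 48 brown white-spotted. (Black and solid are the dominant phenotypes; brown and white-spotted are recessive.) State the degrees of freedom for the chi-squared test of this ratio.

3

A dihybrid F₂ with independent assortment and complete dominance at both loci gives a 9:3:3:1 phenotypic ratio.
A goodness-of-fit test with 4 phenotype classes has df = 4 − 1 = 3.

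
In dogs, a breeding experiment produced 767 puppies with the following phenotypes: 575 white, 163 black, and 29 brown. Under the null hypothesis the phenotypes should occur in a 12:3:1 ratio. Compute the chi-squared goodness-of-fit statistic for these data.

10.041

Total ratio parts = 16. Expected numbers out of 767:
  white: 767 × 12/16 = 575.25
  black: 767 × 3/16 = 143.8125
  brown: 767 × 1/16 = 47.9375
χ² = Σ (O − E)² / E
  white: (575 − 575.25)² / 575.25 = 0.0001
  black: (163 − 143.8125)² / 143.8125 = 2.5600
  brown: (29 − 47.9375)² / 47.9375 = 7.4812
χ² = 0.0001 + 2.5600 + 7.4812 = 10.0413 ≈ 10.041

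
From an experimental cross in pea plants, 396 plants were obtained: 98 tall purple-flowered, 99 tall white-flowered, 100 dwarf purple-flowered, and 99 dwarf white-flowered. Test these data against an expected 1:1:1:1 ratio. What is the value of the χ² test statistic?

Under the 1:1:1:1 hypothesis (Σ ratio = 4, N = 396):
  tall purple-flowered: 396 × 1/4 = 99
  tall white-flowered: 396 × 1/4 = 99
  dwarf purple-flowered: 396 × 1/4 = 99
  dwarf white-flowered: 396 × 1/4 = 99
χ² = Σ (O − E)² / E
  tall purple-flowered: (98 − 99)² / 99 = 0.0101
  tall white-flowered: (99 − 99)² / 99 = 0.0000
  dwarf purple-flowered: (100 − 99)² / 99 = 0.0101
  dwarf white-flowered: (99 − 99)² / 99 = 0.0000
χ² = 0.0101 + 0.0000 + 0.0101 + 0.0000 = 0.0202 ≈ 0.020

0.020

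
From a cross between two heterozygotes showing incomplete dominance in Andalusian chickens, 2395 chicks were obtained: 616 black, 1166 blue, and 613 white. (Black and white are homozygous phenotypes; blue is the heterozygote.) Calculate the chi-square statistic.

With incomplete dominance, a heterozygote × heterozygote cross gives a 1:2:1 phenotypic ratio.
The 1:2:1 ratio has 4 parts, so with N = 2395 the expected counts are:
  black: 2395 × 1/4 = 598.75
  blue: 2395 × 2/4 = 1197.5
  white: 2395 × 1/4 = 598.75
χ² = Σ (O − E)² / E
  black: (616 − 598.75)² / 598.75 = 0.4970
  blue: (1166 − 1197.5)² / 1197.5 = 0.8286
  white: (613 − 598.75)² / 598.75 = 0.3391
χ² = 0.4970 + 0.8286 + 0.3391 = 1.6647 ≈ 1.665

1.665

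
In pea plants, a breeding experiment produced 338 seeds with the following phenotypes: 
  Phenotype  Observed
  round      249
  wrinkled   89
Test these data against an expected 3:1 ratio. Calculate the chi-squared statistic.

The 3:1 ratio has 4 parts, so with N = 338 the expected counts are:
  round: 338 × 3/4 = 253.5
  wrinkled: 338 × 1/4 = 84.5
χ² = Σ (O − E)² / E
  round: (249 − 253.5)² / 253.5 = 0.0799
  wrinkled: (89 − 84.5)² / 84.5 = 0.2396
χ² = 0.0799 + 0.2396 = 0.3195 ≈ 0.320

0.320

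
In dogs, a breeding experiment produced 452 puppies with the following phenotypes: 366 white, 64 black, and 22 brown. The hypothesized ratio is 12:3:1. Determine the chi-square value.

8.614

Expected counts for N = 452 under a 12:3:1 ratio (total parts = 16):
  white: 452 × 12/16 = 339
  black: 452 × 3/16 = 84.75
  brown: 452 × 1/16 = 28.25
χ² = Σ (O − E)² / E
  white: (366 − 339)² / 339 = 2.1504
  black: (64 − 84.75)² / 84.75 = 5.0804
  brown: (22 − 28.25)² / 28.25 = 1.3827
χ² = 2.1504 + 5.0804 + 1.3827 = 8.6135 ≈ 8.614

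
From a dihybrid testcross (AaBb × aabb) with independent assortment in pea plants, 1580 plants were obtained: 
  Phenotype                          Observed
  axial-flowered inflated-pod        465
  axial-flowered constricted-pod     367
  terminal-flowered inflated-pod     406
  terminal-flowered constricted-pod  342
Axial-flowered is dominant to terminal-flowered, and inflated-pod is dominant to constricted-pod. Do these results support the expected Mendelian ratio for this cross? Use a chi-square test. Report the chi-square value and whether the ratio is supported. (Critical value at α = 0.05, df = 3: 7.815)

21.808; not consistent

A dihybrid testcross with independent assortment gives a 1:1:1:1 ratio.
The 1:1:1:1 ratio has 4 parts, so with N = 1580 the expected counts are:
  axial-flowered inflated-pod: 1580 × 1/4 = 395
  axial-flowered constricted-pod: 1580 × 1/4 = 395
  terminal-flowered inflated-pod: 1580 × 1/4 = 395
  terminal-flowered constricted-pod: 1580 × 1/4 = 395
χ² = Σ (O − E)² / E
  axial-flowered inflated-pod: (465 − 395)² / 395 = 12.4051
  axial-flowered constricted-pod: (367 − 395)² / 395 = 1.9848
  terminal-flowered inflated-pod: (406 − 395)² / 395 = 0.3063
  terminal-flowered constricted-pod: (342 − 395)² / 395 = 7.1114
χ² = 12.4051 + 1.9848 + 0.3063 + 7.1114 = 21.8076 ≈ 21.808
Degrees of freedom = 4 − 1 = 3; critical value at α = 0.05 is 7.815.
Since 21.808 > 7.815, we reject the null hypothesis — the data do not fit the 1:1:1:1 ratio.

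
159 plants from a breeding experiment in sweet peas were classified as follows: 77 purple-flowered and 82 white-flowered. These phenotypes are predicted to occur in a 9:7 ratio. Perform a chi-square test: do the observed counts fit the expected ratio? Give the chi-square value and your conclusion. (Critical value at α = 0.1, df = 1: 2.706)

3.953; not consistent

Total ratio parts = 16. Expected numbers out of 159:
  purple-flowered: 159 × 9/16 = 89.4375
  white-flowered: 159 × 7/16 = 69.5625
χ² = Σ (O − E)² / E
  purple-flowered: (77 − 89.4375)² / 89.4375 = 1.7296
  white-flowered: (82 − 69.5625)² / 69.5625 = 2.2238
χ² = 1.7296 + 2.2238 = 3.9534 ≈ 3.953
Degrees of freedom = 2 − 1 = 1; critical value at α = 0.1 is 2.706.
Since 3.953 > 2.706, we reject the null hypothesis — the data do not fit the 9:7 ratio.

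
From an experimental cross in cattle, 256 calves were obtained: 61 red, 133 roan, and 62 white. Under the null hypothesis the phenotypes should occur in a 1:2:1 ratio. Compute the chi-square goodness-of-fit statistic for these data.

0.398

Under the 1:2:1 hypothesis (Σ ratio = 4, N = 256):
  red: 256 × 1/4 = 64
  roan: 256 × 2/4 = 128
  white: 256 × 1/4 = 64
χ² = Σ (O − E)² / E
  red: (61 − 64)² / 64 = 0.1406
  roan: (133 − 128)² / 128 = 0.1953
  white: (62 − 64)² / 64 = 0.0625
χ² = 0.1406 + 0.1953 + 0.0625 = 0.3984 ≈ 0.398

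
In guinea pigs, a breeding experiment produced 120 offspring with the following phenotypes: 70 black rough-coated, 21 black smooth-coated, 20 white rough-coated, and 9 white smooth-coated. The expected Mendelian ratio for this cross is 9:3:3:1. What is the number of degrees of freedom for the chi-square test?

3

A goodness-of-fit test with 4 phenotype classes has df = 4 − 1 = 3.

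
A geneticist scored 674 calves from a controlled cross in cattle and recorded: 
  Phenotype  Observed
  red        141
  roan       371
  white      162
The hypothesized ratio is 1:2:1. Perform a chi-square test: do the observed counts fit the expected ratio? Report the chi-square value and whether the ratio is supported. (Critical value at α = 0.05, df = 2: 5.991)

8.169; not consistent

Under the 1:2:1 hypothesis (Σ ratio = 4, N = 674):
  red: 674 × 1/4 = 168.5
  roan: 674 × 2/4 = 337
  white: 674 × 1/4 = 168.5
χ² = Σ (O − E)² / E
  red: (141 − 168.5)² / 168.5 = 4.4881
  roan: (371 − 337)² / 337 = 3.4303
  white: (162 − 168.5)² / 168.5 = 0.2507
χ² = 4.4881 + 3.4303 + 0.2507 = 8.1691 ≈ 8.169
Degrees of freedom = 3 − 1 = 2; critical value at α = 0.05 is 5.991.
Since 8.169 > 5.991, we reject the null hypothesis — the data do not fit the 1:2:1 ratio.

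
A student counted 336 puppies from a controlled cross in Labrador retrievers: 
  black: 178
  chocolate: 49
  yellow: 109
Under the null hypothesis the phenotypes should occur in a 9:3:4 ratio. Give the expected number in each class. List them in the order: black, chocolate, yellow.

Total ratio parts = 16. Expected numbers out of 336:
  black: 336 × 9/16 = 189
  chocolate: 336 × 3/16 = 63
  yellow: 336 × 4/16 = 84

189, 63, 84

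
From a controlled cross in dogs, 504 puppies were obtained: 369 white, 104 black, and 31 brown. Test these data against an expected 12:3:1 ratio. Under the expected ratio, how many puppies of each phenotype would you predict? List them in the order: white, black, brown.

Total ratio parts = 16. Expected numbers out of 504:
  white: 504 × 12/16 = 378
  black: 504 × 3/16 = 94.5
  brown: 504 × 1/16 = 31.5

378, 94.5, 31.5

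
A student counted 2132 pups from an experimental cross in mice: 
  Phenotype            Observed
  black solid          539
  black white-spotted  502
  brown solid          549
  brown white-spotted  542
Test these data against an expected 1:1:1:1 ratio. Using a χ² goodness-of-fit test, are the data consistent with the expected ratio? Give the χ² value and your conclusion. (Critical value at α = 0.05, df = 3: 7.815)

Expected counts for N = 2132 under a 1:1:1:1 ratio (total parts = 4):
  black solid: 2132 × 1/4 = 533
  black white-spotted: 2132 × 1/4 = 533
  brown solid: 2132 × 1/4 = 533
  brown white-spotted: 2132 × 1/4 = 533
χ² = Σ (O − E)² / E
  black solid: (539 − 533)² / 533 = 0.0675
  black white-spotted: (502 − 533)² / 533 = 1.8030
  brown solid: (549 − 533)² / 533 = 0.4803
  brown white-spotted: (542 − 533)² / 533 = 0.1520
χ² = 0.0675 + 1.8030 + 0.4803 + 0.1520 = 2.5028 ≈ 2.503
Degrees of freedom = 4 − 1 = 3; critical value at α = 0.05 is 7.815.
Since 2.503 < 7.815, we fail to reject the null hypothesis — the data are consistent with the 1:1:1:1 ratio.

2.503; consistent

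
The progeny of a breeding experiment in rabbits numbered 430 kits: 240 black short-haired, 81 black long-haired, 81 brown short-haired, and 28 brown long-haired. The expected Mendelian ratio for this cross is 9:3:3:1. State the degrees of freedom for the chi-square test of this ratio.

3

A goodness-of-fit test with 4 phenotype classes has df = 4 − 1 = 3.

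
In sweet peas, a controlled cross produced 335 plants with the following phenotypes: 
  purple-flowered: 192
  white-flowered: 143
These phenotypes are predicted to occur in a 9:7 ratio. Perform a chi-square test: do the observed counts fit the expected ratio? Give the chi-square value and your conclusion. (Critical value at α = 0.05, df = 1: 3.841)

The 9:7 ratio has 16 parts, so with N = 335 the expected counts are:
  purple-flowered: 335 × 9/16 = 188.4375
  white-flowered: 335 × 7/16 = 146.5625
χ² = Σ (O − E)² / E
  purple-flowered: (192 − 188.4375)² / 188.4375 = 0.0674
  white-flowered: (143 − 146.5625)² / 146.5625 = 0.0866
χ² = 0.0674 + 0.0866 = 0.154
Degrees of freedom = 2 − 1 = 1; critical value at α = 0.05 is 3.841.
Since 0.154 < 3.841, we fail to reject the null hypothesis — the data are consistent with the 9:7 ratio.

0.154; consistent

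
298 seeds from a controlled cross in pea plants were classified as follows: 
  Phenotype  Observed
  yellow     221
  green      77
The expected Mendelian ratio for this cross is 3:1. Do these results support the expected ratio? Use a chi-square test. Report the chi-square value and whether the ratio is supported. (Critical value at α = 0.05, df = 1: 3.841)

Total ratio parts = 4. Expected numbers out of 298:
  yellow: 298 × 3/4 = 223.5
  green: 298 × 1/4 = 74.5
χ² = Σ (O − E)² / E
  yellow: (221 − 223.5)² / 223.5 = 0.0280
  green: (77 − 74.5)² / 74.5 = 0.0839
χ² = 0.0280 + 0.0839 = 0.1119 ≈ 0.112
Degrees of freedom = 2 − 1 = 1; critical value at α = 0.05 is 3.841.
Since 0.112 < 3.841, we fail to reject the null hypothesis — the data are consistent with the 3:1 ratio.

0.112; consistent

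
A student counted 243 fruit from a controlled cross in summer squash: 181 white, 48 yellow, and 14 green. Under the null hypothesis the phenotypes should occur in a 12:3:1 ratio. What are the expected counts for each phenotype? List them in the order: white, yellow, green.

Expected counts for N = 243 under a 12:3:1 ratio (total parts = 16):
  white: 243 × 12/16 = 182.25
  yellow: 243 × 3/16 = 45.5625
  green: 243 × 1/16 = 15.1875

182.25, 45.5625, 15.1875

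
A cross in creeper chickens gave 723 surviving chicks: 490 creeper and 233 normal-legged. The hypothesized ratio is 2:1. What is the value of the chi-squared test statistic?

0.398

Total ratio parts = 3. Expected numbers out of 723:
  creeper: 723 × 2/3 = 482
  normal-legged: 723 × 1/3 = 241
χ² = Σ (O − E)² / E
  creeper: (490 − 482)² / 482 = 0.1328
  normal-legged: (233 − 241)² / 241 = 0.2656
χ² = 0.1328 + 0.2656 = 0.3984 ≈ 0.398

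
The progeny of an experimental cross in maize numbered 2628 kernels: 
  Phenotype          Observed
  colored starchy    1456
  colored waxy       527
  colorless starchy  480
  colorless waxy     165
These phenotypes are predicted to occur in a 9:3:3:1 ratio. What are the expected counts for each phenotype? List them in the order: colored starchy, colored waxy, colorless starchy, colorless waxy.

Under the 9:3:3:1 hypothesis (Σ ratio = 16, N = 2628):
  colored starchy: 2628 × 9/16 = 1478.25
  colored waxy: 2628 × 3/16 = 492.75
  colorless starchy: 2628 × 3/16 = 492.75
  colorless waxy: 2628 × 1/16 = 164.25

1478.25, 492.75, 492.75, 164.25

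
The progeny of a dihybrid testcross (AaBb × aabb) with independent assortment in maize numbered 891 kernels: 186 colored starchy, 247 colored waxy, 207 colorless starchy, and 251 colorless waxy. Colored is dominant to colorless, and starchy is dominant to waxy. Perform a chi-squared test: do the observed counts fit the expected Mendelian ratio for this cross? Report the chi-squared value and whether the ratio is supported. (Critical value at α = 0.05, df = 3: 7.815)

13.400; not consistent

A dihybrid testcross with independent assortment gives a 1:1:1:1 ratio.
Expected counts for N = 891 under a 1:1:1:1 ratio (total parts = 4):
  colored starchy: 891 × 1/4 = 222.75
  colored waxy: 891 × 1/4 = 222.75
  colorless starchy: 891 × 1/4 = 222.75
  colorless waxy: 891 × 1/4 = 222.75
χ² = Σ (O − E)² / E
  colored starchy: (186 − 222.75)² / 222.75 = 6.0631
  colored waxy: (247 − 222.75)² / 222.75 = 2.6400
  colorless starchy: (207 − 222.75)² / 222.75 = 1.1136
  colorless waxy: (251 − 222.75)² / 222.75 = 3.5828
χ² = 6.0631 + 2.6400 + 1.1136 + 3.5828 = 13.3995 ≈ 13.400
Degrees of freedom = 4 − 1 = 3; critical value at α = 0.05 is 7.815.
Since 13.400 > 7.815, we reject the null hypothesis — the data do not fit the 1:1:1:1 ratio.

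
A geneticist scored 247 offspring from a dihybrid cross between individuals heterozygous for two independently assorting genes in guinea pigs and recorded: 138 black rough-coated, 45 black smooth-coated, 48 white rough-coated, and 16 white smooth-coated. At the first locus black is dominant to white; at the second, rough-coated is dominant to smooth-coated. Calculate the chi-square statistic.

0.126

A dihybrid F₂ with independent assortment and complete dominance at both loci gives a 9:3:3:1 phenotypic ratio.
Total ratio parts = 16. Expected numbers out of 247:
  black rough-coated: 247 × 9/16 = 138.9375
  black smooth-coated: 247 × 3/16 = 46.3125
  white rough-coated: 247 × 3/16 = 46.3125
  white smooth-coated: 247 × 1/16 = 15.4375
χ² = Σ (O − E)² / E
  black rough-coated: (138 − 138.9375)² / 138.9375 = 0.0063
  black smooth-coated: (45 − 46.3125)² / 46.3125 = 0.0372
  white rough-coated: (48 − 46.3125)² / 46.3125 = 0.0615
  white smooth-coated: (16 − 15.4375)² / 15.4375 = 0.0205
χ² = 0.0063 + 0.0372 + 0.0615 + 0.0205 = 0.1255 ≈ 0.126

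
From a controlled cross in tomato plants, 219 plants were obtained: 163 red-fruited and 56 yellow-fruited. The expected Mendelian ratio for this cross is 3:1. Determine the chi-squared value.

0.038

Total ratio parts = 4. Expected numbers out of 219:
  red-fruited: 219 × 3/4 = 164.25
  yellow-fruited: 219 × 1/4 = 54.75
χ² = Σ (O − E)² / E
  red-fruited: (163 − 164.25)² / 164.25 = 0.0095
  yellow-fruited: (56 − 54.75)² / 54.75 = 0.0285
χ² = 0.0095 + 0.0285 = 0.038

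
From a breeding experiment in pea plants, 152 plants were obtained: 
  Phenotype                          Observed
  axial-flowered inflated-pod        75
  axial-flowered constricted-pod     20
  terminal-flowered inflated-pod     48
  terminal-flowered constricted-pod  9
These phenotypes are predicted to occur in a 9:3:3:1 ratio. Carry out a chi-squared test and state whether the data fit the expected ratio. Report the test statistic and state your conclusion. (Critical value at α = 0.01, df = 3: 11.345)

17.193; not consistent

The 9:3:3:1 ratio has 16 parts, so with N = 152 the expected counts are:
  axial-flowered inflated-pod: 152 × 9/16 = 85.5
  axial-flowered constricted-pod: 152 × 3/16 = 28.5
  terminal-flowered inflated-pod: 152 × 3/16 = 28.5
  terminal-flowered constricted-pod: 152 × 1/16 = 9.5
χ² = Σ (O − E)² / E
  axial-flowered inflated-pod: (75 − 85.5)² / 85.5 = 1.2895
  axial-flowered constricted-pod: (20 − 28.5)² / 28.5 = 2.5351
  terminal-flowered inflated-pod: (48 − 28.5)² / 28.5 = 13.3421
  terminal-flowered constricted-pod: (9 − 9.5)² / 9.5 = 0.0263
χ² = 1.2895 + 2.5351 + 13.3421 + 0.0263 = 17.193
Degrees of freedom = 4 − 1 = 3; critical value at α = 0.01 is 11.345.
Since 17.193 > 11.345, we reject the null hypothesis — the data do not fit the 9:3:3:1 ratio.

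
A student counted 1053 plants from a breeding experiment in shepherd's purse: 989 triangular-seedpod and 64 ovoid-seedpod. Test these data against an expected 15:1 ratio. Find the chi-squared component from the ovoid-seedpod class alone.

Expected counts for N = 1053 under a 15:1 ratio (total parts = 16):
  triangular-seedpod: 1053 × 15/16 = 987.1875
  ovoid-seedpod: 1053 × 1/16 = 65.8125
Contribution of ovoid-seedpod: (64 − 65.8125)² / 65.8125 = 0.0499

0.050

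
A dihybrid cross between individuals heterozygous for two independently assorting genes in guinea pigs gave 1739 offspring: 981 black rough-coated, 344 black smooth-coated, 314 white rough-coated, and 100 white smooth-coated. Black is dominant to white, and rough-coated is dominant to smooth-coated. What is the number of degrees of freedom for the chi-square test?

3

A dihybrid F₂ with independent assortment and complete dominance at both loci gives a 9:3:3:1 phenotypic ratio.
A goodness-of-fit test with 4 phenotype classes has df = 4 − 1 = 3.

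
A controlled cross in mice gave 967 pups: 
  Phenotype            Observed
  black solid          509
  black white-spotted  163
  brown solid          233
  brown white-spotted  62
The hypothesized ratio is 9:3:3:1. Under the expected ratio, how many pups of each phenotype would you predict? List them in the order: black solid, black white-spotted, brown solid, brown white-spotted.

543.9375, 181.3125, 181.3125, 60.4375

Under the 9:3:3:1 hypothesis (Σ ratio = 16, N = 967):
  black solid: 967 × 9/16 = 543.9375
  black white-spotted: 967 × 3/16 = 181.3125
  brown solid: 967 × 3/16 = 181.3125
  brown white-spotted: 967 × 1/16 = 60.4375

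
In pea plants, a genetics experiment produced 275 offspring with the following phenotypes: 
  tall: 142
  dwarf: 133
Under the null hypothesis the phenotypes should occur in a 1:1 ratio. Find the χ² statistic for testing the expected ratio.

Total ratio parts = 2. Expected numbers out of 275:
  tall: 275 × 1/2 = 137.5
  dwarf: 275 × 1/2 = 137.5
χ² = Σ (O − E)² / E
  tall: (142 − 137.5)² / 137.5 = 0.1473
  dwarf: (133 − 137.5)² / 137.5 = 0.1473
χ² = 0.1473 + 0.1473 = 0.2946 ≈ 0.295

0.295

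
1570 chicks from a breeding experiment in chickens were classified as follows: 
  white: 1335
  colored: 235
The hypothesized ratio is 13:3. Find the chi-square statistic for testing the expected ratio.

Total ratio parts = 16. Expected numbers out of 1570:
  white: 1570 × 13/16 = 1275.625
  colored: 1570 × 3/16 = 294.375
χ² = Σ (O − E)² / E
  white: (1335 − 1275.625)² / 1275.625 = 2.7637
  colored: (235 − 294.375)² / 294.375 = 11.9758
χ² = 2.7637 + 11.9758 = 14.7395 ≈ 14.740

14.740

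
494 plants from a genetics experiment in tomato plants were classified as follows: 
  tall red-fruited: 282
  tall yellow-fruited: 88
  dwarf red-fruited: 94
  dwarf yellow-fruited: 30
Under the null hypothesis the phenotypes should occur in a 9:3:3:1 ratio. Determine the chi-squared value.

The 9:3:3:1 ratio has 16 parts, so with N = 494 the expected counts are:
  tall red-fruited: 494 × 9/16 = 277.875
  tall yellow-fruited: 494 × 3/16 = 92.625
  dwarf red-fruited: 494 × 3/16 = 92.625
  dwarf yellow-fruited: 494 × 1/16 = 30.875
χ² = Σ (O − E)² / E
  tall red-fruited: (282 − 277.875)² / 277.875 = 0.0612
  tall yellow-fruited: (88 − 92.625)² / 92.625 = 0.2309
  dwarf red-fruited: (94 − 92.625)² / 92.625 = 0.0204
  dwarf yellow-fruited: (30 − 30.875)² / 30.875 = 0.0248
χ² = 0.0612 + 0.2309 + 0.0204 + 0.0248 = 0.3373 ≈ 0.337

0.337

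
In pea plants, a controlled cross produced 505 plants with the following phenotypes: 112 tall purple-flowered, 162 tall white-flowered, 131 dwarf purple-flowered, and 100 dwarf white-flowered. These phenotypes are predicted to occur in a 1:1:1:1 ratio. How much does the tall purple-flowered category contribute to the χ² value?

1.608

The 1:1:1:1 ratio has 4 parts, so with N = 505 the expected counts are:
  tall purple-flowered: 505 × 1/4 = 126.25
  tall white-flowered: 505 × 1/4 = 126.25
  dwarf purple-flowered: 505 × 1/4 = 126.25
  dwarf white-flowered: 505 × 1/4 = 126.25
Contribution of tall purple-flowered: (112 − 126.25)² / 126.25 = 1.6084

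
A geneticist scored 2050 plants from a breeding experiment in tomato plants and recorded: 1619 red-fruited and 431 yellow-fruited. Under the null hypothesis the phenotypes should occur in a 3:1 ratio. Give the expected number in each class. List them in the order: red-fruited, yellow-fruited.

Total ratio parts = 4. Expected numbers out of 2050:
  red-fruited: 2050 × 3/4 = 1537.5
  yellow-fruited: 2050 × 1/4 = 512.5

1537.5, 512.5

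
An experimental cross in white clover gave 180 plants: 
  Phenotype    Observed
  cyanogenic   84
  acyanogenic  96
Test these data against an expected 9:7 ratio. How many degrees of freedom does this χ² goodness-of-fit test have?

1

A goodness-of-fit test with 2 phenotype classes has df = 2 − 1 = 1.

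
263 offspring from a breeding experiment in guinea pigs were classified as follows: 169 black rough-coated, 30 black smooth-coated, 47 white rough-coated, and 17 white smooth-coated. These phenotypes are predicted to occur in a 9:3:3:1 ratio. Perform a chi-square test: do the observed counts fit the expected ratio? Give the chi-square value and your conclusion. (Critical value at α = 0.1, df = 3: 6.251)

10.690; not consistent

Expected counts for N = 263 under a 9:3:3:1 ratio (total parts = 16):
  black rough-coated: 263 × 9/16 = 147.9375
  black smooth-coated: 263 × 3/16 = 49.3125
  white rough-coated: 263 × 3/16 = 49.3125
  white smooth-coated: 263 × 1/16 = 16.4375
χ² = Σ (O − E)² / E
  black rough-coated: (169 − 147.9375)² / 147.9375 = 2.9988
  black smooth-coated: (30 − 49.3125)² / 49.3125 = 7.5635
  white rough-coated: (47 − 49.3125)² / 49.3125 = 0.1084
  white smooth-coated: (17 − 16.4375)² / 16.4375 = 0.0192
χ² = 2.9988 + 7.5635 + 0.1084 + 0.0192 = 10.6899 ≈ 10.690
Degrees of freedom = 4 − 1 = 3; critical value at α = 0.1 is 6.251.
Since 10.690 > 6.251, we reject the null hypothesis — the data do not fit the 9:3:3:1 ratio.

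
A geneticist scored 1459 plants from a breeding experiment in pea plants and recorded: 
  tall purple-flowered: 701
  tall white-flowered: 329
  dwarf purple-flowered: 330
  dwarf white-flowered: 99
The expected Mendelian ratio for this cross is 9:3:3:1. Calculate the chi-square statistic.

41.002

Under the 9:3:3:1 hypothesis (Σ ratio = 16, N = 1459):
  tall purple-flowered: 1459 × 9/16 = 820.6875
  tall white-flowered: 1459 × 3/16 = 273.5625
  dwarf purple-flowered: 1459 × 3/16 = 273.5625
  dwarf white-flowered: 1459 × 1/16 = 91.1875
χ² = Σ (O − E)² / E
  tall purple-flowered: (701 − 820.6875)² / 820.6875 = 17.4550
  tall white-flowered: (329 − 273.5625)² / 273.5625 = 11.2344
  dwarf purple-flowered: (330 − 273.5625)² / 273.5625 = 11.6434
  dwarf white-flowered: (99 − 91.1875)² / 91.1875 = 0.6693
χ² = 17.4550 + 11.2344 + 11.6434 + 0.6693 = 41.0021 ≈ 41.002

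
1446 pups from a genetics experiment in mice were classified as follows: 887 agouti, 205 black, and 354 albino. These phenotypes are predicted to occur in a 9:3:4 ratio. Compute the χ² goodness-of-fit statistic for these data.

22.947

The 9:3:4 ratio has 16 parts, so with N = 1446 the expected counts are:
  agouti: 1446 × 9/16 = 813.375
  black: 1446 × 3/16 = 271.125
  albino: 1446 × 4/16 = 361.5
χ² = Σ (O − E)² / E
  agouti: (887 − 813.375)² / 813.375 = 6.6644
  black: (205 − 271.125)² / 271.125 = 16.1273
  albino: (354 − 361.5)² / 361.5 = 0.1556
χ² = 6.6644 + 16.1273 + 0.1556 = 22.9473 ≈ 22.947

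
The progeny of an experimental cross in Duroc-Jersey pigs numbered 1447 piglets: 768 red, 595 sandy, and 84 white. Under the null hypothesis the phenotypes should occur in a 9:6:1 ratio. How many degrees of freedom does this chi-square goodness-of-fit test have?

2

A goodness-of-fit test with 3 phenotype classes has df = 3 − 1 = 2.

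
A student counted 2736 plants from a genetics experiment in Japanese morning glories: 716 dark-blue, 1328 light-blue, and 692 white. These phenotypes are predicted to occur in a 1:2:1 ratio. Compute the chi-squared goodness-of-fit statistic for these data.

Expected counts for N = 2736 under a 1:2:1 ratio (total parts = 4):
  dark-blue: 2736 × 1/4 = 684
  light-blue: 2736 × 2/4 = 1368
  white: 2736 × 1/4 = 684
χ² = Σ (O − E)² / E
  dark-blue: (716 − 684)² / 684 = 1.4971
  light-blue: (1328 − 1368)² / 1368 = 1.1696
  white: (692 − 684)² / 684 = 0.0936
χ² = 1.4971 + 1.1696 + 0.0936 = 2.7603 ≈ 2.760

2.760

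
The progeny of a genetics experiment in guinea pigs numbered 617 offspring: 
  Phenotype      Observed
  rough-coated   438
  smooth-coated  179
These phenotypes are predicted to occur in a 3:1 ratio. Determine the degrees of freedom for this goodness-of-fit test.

A goodness-of-fit test with 2 phenotype classes has df = 2 − 1 = 1.

1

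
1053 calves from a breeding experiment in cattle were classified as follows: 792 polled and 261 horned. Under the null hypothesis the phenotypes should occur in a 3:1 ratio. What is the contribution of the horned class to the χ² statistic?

Under the 3:1 hypothesis (Σ ratio = 4, N = 1053):
  polled: 1053 × 3/4 = 789.75
  horned: 1053 × 1/4 = 263.25
Contribution of horned: (261 − 263.25)² / 263.25 = 0.0192

0.019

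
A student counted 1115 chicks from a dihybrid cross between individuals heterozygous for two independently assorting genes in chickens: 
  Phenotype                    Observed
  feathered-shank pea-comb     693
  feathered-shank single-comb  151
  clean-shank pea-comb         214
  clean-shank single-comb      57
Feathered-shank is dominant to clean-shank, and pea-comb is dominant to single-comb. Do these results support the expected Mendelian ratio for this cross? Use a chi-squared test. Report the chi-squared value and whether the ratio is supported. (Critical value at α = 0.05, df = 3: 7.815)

25.458; not consistent

A dihybrid F₂ with independent assortment and complete dominance at both loci gives a 9:3:3:1 phenotypic ratio.
The 9:3:3:1 ratio has 16 parts, so with N = 1115 the expected counts are:
  feathered-shank pea-comb: 1115 × 9/16 = 627.1875
  feathered-shank single-comb: 1115 × 3/16 = 209.0625
  clean-shank pea-comb: 1115 × 3/16 = 209.0625
  clean-shank single-comb: 1115 × 1/16 = 69.6875
χ² = Σ (O − E)² / E
  feathered-shank pea-comb: (693 − 627.1875)² / 627.1875 = 6.9059
  feathered-shank single-comb: (151 − 209.0625)² / 209.0625 = 16.1256
  clean-shank pea-comb: (214 − 209.0625)² / 209.0625 = 0.1166
  clean-shank single-comb: (57 − 69.6875)² / 69.6875 = 2.3099
χ² = 6.9059 + 16.1256 + 0.1166 + 2.3099 = 25.458
Degrees of freedom = 4 − 1 = 3; critical value at α = 0.05 is 7.815.
Since 25.458 > 7.815, we reject the null hypothesis — the data do not fit the 9:3:3:1 ratio.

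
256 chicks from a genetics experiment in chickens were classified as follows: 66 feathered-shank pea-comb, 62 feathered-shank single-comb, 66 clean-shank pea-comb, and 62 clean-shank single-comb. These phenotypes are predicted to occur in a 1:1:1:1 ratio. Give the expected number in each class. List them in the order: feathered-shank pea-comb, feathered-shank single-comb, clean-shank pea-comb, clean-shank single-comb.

Under the 1:1:1:1 hypothesis (Σ ratio = 4, N = 256):
  feathered-shank pea-comb: 256 × 1/4 = 64
  feathered-shank single-comb: 256 × 1/4 = 64
  clean-shank pea-comb: 256 × 1/4 = 64
  clean-shank single-comb: 256 × 1/4 = 64

64, 64, 64, 64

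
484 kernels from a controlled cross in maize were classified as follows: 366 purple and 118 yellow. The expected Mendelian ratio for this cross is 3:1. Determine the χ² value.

Expected counts for N = 484 under a 3:1 ratio (total parts = 4):
  purple: 484 × 3/4 = 363
  yellow: 484 × 1/4 = 121
χ² = Σ (O − E)² / E
  purple: (366 − 363)² / 363 = 0.0248
  yellow: (118 − 121)² / 121 = 0.0744
χ² = 0.0248 + 0.0744 = 0.0992 ≈ 0.099

0.099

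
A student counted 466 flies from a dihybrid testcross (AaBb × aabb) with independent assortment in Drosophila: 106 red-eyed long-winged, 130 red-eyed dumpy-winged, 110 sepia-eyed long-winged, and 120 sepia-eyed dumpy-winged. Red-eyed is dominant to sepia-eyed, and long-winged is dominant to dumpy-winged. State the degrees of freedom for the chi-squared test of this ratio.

3

A dihybrid testcross with independent assortment gives a 1:1:1:1 ratio.
A goodness-of-fit test with 4 phenotype classes has df = 4 − 1 = 3.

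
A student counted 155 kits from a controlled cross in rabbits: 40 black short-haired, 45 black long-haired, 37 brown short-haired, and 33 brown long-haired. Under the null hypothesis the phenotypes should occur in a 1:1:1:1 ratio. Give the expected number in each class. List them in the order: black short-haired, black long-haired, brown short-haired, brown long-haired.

Total ratio parts = 4. Expected numbers out of 155:
  black short-haired: 155 × 1/4 = 38.75
  black long-haired: 155 × 1/4 = 38.75
  brown short-haired: 155 × 1/4 = 38.75
  brown long-haired: 155 × 1/4 = 38.75

38.75, 38.75, 38.75, 38.75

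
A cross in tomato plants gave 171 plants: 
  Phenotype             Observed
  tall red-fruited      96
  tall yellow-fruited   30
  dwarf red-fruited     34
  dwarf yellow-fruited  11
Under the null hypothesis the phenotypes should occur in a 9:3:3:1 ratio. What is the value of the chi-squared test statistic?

The 9:3:3:1 ratio has 16 parts, so with N = 171 the expected counts are:
  tall red-fruited: 171 × 9/16 = 96.1875
  tall yellow-fruited: 171 × 3/16 = 32.0625
  dwarf red-fruited: 171 × 3/16 = 32.0625
  dwarf yellow-fruited: 171 × 1/16 = 10.6875
χ² = Σ (O − E)² / E
  tall red-fruited: (96 − 96.1875)² / 96.1875 = 0.0004
  tall yellow-fruited: (30 − 32.0625)² / 32.0625 = 0.1327
  dwarf red-fruited: (34 − 32.0625)² / 32.0625 = 0.1171
  dwarf yellow-fruited: (11 − 10.6875)² / 10.6875 = 0.0091
χ² = 0.0004 + 0.1327 + 0.1171 + 0.0091 = 0.2593 ≈ 0.259

0.259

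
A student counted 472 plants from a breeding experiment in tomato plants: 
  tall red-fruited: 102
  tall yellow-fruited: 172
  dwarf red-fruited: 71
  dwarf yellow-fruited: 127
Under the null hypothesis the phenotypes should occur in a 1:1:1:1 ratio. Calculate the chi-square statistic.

Total ratio parts = 4. Expected numbers out of 472:
  tall red-fruited: 472 × 1/4 = 118
  tall yellow-fruited: 472 × 1/4 = 118
  dwarf red-fruited: 472 × 1/4 = 118
  dwarf yellow-fruited: 472 × 1/4 = 118
χ² = Σ (O − E)² / E
  tall red-fruited: (102 − 118)² / 118 = 2.1695
  tall yellow-fruited: (172 − 118)² / 118 = 24.7119
  dwarf red-fruited: (71 − 118)² / 118 = 18.7203
  dwarf yellow-fruited: (127 − 118)² / 118 = 0.6864
χ² = 2.1695 + 24.7119 + 18.7203 + 0.6864 = 46.2881 ≈ 46.288

46.288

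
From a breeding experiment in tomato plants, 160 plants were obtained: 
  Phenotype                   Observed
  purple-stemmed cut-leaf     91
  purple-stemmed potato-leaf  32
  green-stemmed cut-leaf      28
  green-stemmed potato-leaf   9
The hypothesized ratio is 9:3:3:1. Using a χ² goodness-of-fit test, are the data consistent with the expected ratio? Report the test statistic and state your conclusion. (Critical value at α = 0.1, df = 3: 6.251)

Under the 9:3:3:1 hypothesis (Σ ratio = 16, N = 160):
  purple-stemmed cut-leaf: 160 × 9/16 = 90
  purple-stemmed potato-leaf: 160 × 3/16 = 30
  green-stemmed cut-leaf: 160 × 3/16 = 30
  green-stemmed potato-leaf: 160 × 1/16 = 10
χ² = Σ (O − E)² / E
  purple-stemmed cut-leaf: (91 − 90)² / 90 = 0.0111
  purple-stemmed potato-leaf: (32 − 30)² / 30 = 0.1333
  green-stemmed cut-leaf: (28 − 30)² / 30 = 0.1333
  green-stemmed potato-leaf: (9 − 10)² / 10 = 0.1000
χ² = 0.0111 + 0.1333 + 0.1333 + 0.1000 = 0.3777 ≈ 0.378
Degrees of freedom = 4 − 1 = 3; critical value at α = 0.1 is 6.251.
Since 0.378 < 6.251, we fail to reject the null hypothesis — the data are consistent with the 9:3:3:1 ratio.

0.378; consistent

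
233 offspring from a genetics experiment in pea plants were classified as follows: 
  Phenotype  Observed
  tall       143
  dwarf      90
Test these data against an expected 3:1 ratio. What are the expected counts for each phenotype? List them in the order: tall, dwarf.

Expected counts for N = 233 under a 3:1 ratio (total parts = 4):
  tall: 233 × 3/4 = 174.75
  dwarf: 233 × 1/4 = 58.25

174.75, 58.25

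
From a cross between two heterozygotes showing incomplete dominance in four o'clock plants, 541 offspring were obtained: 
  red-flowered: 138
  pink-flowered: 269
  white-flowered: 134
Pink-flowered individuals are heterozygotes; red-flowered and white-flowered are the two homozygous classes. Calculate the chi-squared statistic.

With incomplete dominance, a heterozygote × heterozygote cross gives a 1:2:1 phenotypic ratio.
The 1:2:1 ratio has 4 parts, so with N = 541 the expected counts are:
  red-flowered: 541 × 1/4 = 135.25
  pink-flowered: 541 × 2/4 = 270.5
  white-flowered: 541 × 1/4 = 135.25
χ² = Σ (O − E)² / E
  red-flowered: (138 − 135.25)² / 135.25 = 0.0559
  pink-flowered: (269 − 270.5)² / 270.5 = 0.0083
  white-flowered: (134 − 135.25)² / 135.25 = 0.0116
χ² = 0.0559 + 0.0083 + 0.0116 = 0.0758 ≈ 0.076

0.076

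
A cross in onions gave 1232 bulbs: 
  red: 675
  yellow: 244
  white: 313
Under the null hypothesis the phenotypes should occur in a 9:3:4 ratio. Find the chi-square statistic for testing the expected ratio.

Total ratio parts = 16. Expected numbers out of 1232:
  red: 1232 × 9/16 = 693
  yellow: 1232 × 3/16 = 231
  white: 1232 × 4/16 = 308
χ² = Σ (O − E)² / E
  red: (675 − 693)² / 693 = 0.4675
  yellow: (244 − 231)² / 231 = 0.7316
  white: (313 − 308)² / 308 = 0.0812
χ² = 0.4675 + 0.7316 + 0.0812 = 1.2803 ≈ 1.280

1.280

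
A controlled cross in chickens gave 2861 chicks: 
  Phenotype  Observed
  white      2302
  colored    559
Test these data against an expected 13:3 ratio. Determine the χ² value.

1.168

Total ratio parts = 16. Expected numbers out of 2861:
  white: 2861 × 13/16 = 2324.5625
  colored: 2861 × 3/16 = 536.4375
χ² = Σ (O − E)² / E
  white: (2302 − 2324.5625)² / 2324.5625 = 0.2190
  colored: (559 − 536.4375)² / 536.4375 = 0.9490
χ² = 0.2190 + 0.9490 = 1.168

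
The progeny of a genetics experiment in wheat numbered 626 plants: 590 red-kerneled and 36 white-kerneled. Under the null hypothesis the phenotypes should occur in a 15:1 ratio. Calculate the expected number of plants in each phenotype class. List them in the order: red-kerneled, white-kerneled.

586.875, 39.125

Under the 15:1 hypothesis (Σ ratio = 16, N = 626):
  red-kerneled: 626 × 15/16 = 586.875
  white-kerneled: 626 × 1/16 = 39.125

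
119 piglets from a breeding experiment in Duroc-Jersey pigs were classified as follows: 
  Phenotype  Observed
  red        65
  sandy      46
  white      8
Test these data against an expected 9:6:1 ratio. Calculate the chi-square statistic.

Total ratio parts = 16. Expected numbers out of 119:
  red: 119 × 9/16 = 66.9375
  sandy: 119 × 6/16 = 44.625
  white: 119 × 1/16 = 7.4375
χ² = Σ (O − E)² / E
  red: (65 − 66.9375)² / 66.9375 = 0.0561
  sandy: (46 − 44.625)² / 44.625 = 0.0424
  white: (8 − 7.4375)² / 7.4375 = 0.0425
χ² = 0.0561 + 0.0424 + 0.0425 = 0.141

0.141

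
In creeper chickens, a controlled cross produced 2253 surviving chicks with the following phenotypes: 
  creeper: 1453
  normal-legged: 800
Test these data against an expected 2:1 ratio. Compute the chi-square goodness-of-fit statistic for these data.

4.796

Under the 2:1 hypothesis (Σ ratio = 3, N = 2253):
  creeper: 2253 × 2/3 = 1502
  normal-legged: 2253 × 1/3 = 751
χ² = Σ (O − E)² / E
  creeper: (1453 − 1502)² / 1502 = 1.5985
  normal-legged: (800 − 751)² / 751 = 3.1971
χ² = 1.5985 + 3.1971 = 4.7956 ≈ 4.796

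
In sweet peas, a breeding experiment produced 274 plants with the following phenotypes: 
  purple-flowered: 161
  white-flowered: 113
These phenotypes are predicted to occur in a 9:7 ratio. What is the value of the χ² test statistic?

0.701

Total ratio parts = 16. Expected numbers out of 274:
  purple-flowered: 274 × 9/16 = 154.125
  white-flowered: 274 × 7/16 = 119.875
χ² = Σ (O − E)² / E
  purple-flowered: (161 − 154.125)² / 154.125 = 0.3067
  white-flowered: (113 − 119.875)² / 119.875 = 0.3943
χ² = 0.3067 + 0.3943 = 0.701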